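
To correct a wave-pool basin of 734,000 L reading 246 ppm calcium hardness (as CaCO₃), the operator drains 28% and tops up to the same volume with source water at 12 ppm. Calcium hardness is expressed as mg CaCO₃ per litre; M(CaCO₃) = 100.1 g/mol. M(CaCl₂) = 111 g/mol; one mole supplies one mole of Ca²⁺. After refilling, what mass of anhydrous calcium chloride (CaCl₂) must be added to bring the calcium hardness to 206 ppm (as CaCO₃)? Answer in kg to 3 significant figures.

After draining 28% and refilling: 246 × 0.72 + 12 × 0.28 = 180.48 ppm.
Deficit to target: 206 − 180.48 = 25.52 mg/L.
As CaCO₃: 25.52 mg/L × 734,000 L = 18,730 g; ÷ 100.1 = 187.1 mol Ca²⁺.
Mass: 187.1 × 111 = 20,770 g.

20.8 kg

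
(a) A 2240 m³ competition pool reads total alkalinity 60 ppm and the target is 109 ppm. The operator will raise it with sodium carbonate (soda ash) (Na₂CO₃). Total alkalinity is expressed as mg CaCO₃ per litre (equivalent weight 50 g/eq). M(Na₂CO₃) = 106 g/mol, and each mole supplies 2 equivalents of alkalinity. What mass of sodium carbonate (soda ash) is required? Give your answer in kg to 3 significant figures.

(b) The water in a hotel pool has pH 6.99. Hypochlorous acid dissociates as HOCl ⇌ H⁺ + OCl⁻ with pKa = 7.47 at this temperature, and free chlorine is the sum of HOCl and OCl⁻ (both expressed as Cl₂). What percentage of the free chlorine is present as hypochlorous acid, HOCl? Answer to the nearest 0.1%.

(a) 116 kg; (b) 75.1%

(a) Volume: 2240 m³ = 2,240,000 L.
(a) Alkalinity to add: (109 − 60) = 49 mg/L as CaCO₃ × 2,240,000 L = 109,800 g as CaCO₃.
(a) Equivalents: 109,800 g ÷ 50 g/eq = 2195 eq.
(a) Each mole of Na₂CO₃ supplies 2 eq, so 2195 / 2 = 1098 mol.
(a) Mass: 1098 mol × 106 g/mol = 116,300 g.

(b) [OCl⁻]/[HOCl] = 10^(pH − pKa) = 10^(6.99 − 7.47) = 10^-0.48 = 0.3311.
(b) Fraction as HOCl = 1 / (1 + 0.3311) = 0.7512.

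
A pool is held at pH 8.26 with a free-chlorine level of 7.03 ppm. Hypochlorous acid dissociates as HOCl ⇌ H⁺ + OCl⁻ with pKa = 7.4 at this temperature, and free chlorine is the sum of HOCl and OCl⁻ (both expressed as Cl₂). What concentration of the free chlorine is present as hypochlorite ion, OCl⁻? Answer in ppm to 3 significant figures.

6.18 ppm

[OCl⁻]/[HOCl] = 10^(pH − pKa) = 10^(8.26 − 7.4) = 10^0.86 = 7.244.
Fraction as HOCl = 1 / (1 + 7.244) = 0.1213.
OCl⁻ = (1 − 0.1213) × 7.03 ppm = 6.177 ppm.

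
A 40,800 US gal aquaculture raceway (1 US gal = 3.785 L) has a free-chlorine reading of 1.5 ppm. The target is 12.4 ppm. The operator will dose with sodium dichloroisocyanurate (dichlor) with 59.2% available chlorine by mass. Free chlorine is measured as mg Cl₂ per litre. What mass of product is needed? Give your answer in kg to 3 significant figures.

2.84 kg

Volume: 40,800 US gal × 3.785 L/gal = 154,428 L.
Chlorine deficit: 12.4 − 1.5 = 10.9 ppm = 10.9 mg/L as Cl₂.
Cl₂ equivalent needed: 10.9 mg/L × 154,428 L = 1,683,000 mg = 1683 g.
Product at 59.2% available chlorine: 1683 / 0.592 = 2843 g.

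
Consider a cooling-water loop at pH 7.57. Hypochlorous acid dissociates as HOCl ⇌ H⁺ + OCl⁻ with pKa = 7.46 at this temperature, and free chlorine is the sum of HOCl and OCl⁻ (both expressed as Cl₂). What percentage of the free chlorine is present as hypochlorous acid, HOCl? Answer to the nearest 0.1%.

43.7%

[OCl⁻]/[HOCl] = 10^(pH − pKa) = 10^(7.57 − 7.46) = 10^0.11 = 1.288.
Fraction as HOCl = 1 / (1 + 1.288) = 0.437.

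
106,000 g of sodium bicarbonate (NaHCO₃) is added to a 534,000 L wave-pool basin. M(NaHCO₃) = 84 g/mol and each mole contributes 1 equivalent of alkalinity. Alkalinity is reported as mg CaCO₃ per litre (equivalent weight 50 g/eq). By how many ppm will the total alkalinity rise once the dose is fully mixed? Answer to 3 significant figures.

118 ppm

Moles of NaHCO₃: 106,000 g ÷ 84 g/mol = 1262 mol → 1262 eq of alkalinity.
As CaCO₃: 1262 eq × 50 g/eq = 63,100 g.
Rise: 63,100 g / 534,000 L × 1000 = 118.2 mg/L.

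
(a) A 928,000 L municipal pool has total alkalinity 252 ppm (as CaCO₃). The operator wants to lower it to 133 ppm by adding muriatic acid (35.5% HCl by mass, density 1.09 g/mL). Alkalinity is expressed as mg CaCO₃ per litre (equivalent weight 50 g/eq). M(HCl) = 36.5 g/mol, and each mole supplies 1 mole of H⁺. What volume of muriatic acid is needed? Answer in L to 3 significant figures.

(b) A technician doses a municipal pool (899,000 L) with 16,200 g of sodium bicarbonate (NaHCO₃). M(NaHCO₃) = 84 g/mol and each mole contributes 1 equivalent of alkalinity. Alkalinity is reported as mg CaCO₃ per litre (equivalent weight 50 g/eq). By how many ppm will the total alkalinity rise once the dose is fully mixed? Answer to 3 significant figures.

(a) 208 L; (b) 10.7 ppm

(a) Alkalinity to neutralize: (252 − 133) = 119 mg/L as CaCO₃ × 928,000 L = 110,400 g as CaCO₃.
(a) Equivalents of H⁺ required: 110,400 ÷ 50 g/eq = 2209 eq = 2209 mol HCl.
(a) Mass of HCl: 2209 × 36.5 = 80,620 g.
(a) Mass of 35.5% solution: 80,620 / 0.355 = 227,100 g.
(a) Volume: 227,100 g ÷ 1.09 g/mL = 208,300 mL.

(b) Moles of NaHCO₃: 16,200 g ÷ 84 g/mol = 192.9 mol → 192.9 eq of alkalinity.
(b) As CaCO₃: 192.9 eq × 50 g/eq = 9643 g.
(b) Rise: 9643 g / 899,000 L × 1000 = 10.73 mg/L.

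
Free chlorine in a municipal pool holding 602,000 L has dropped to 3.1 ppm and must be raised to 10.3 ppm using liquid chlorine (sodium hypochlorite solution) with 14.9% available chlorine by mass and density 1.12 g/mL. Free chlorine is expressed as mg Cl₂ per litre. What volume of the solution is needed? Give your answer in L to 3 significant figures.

26.0 L

Chlorine deficit: 10.3 − 3.1 = 7.2 ppm = 7.2 mg/L as Cl₂.
Cl₂ equivalent needed: 7.2 mg/L × 602,000 L = 4,334,000 mg = 4334 g.
Product at 14.9% available chlorine: 4334 / 0.149 = 29,090 g.
Volume at density 1.12 g/mL: 29,090 g ÷ 1.12 g/mL = 25,970 mL.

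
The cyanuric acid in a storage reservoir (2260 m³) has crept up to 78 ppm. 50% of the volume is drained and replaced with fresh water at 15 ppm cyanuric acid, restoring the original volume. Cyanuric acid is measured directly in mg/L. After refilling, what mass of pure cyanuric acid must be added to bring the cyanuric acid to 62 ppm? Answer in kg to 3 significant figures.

35.0 kg

Volume: 2260 m³ = 2,260,000 L.
After draining 50% and refilling: 78 × 0.50 + 15 × 0.50 = 46.5 ppm.
Deficit to target: 62 − 46.5 = 15.5 mg/L.
Mass: 15.5 mg/L × 2,260,000 L = 35,030 g cyanuric acid.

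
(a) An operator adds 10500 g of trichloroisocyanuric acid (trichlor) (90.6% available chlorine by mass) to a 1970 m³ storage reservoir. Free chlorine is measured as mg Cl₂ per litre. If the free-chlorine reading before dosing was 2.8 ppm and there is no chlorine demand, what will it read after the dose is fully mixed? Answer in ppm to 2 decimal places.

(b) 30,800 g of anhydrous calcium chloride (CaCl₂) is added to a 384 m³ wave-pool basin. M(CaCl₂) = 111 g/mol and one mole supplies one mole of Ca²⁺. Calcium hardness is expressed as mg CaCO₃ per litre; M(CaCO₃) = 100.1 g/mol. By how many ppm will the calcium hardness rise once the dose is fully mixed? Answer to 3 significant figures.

(a) Volume: 1970 m³ = 1,970,000 L.
(a) Available chlorine delivered: 10,500 g × 0.906 = 9513 g as Cl₂.
(a) Concentration rise: 9513 g / 1,970,000 L = 4.829 mg/L = 4.83 ppm.
(a) Final FC: 2.8 + 4.83 = 7.63 ppm.

(b) Volume: 384 m³ = 384,000 L.
(b) Moles of Ca²⁺: 30,800 g ÷ 111 g/mol = 277.5 mol.
(b) As CaCO₃: 277.5 mol × 100.1 g/mol = 27,780 g.
(b) Rise: 27,780 g / 384,000 L × 1000 = 72.33 mg/L.

(a) 7.63 ppm; (b) 72.3 ppm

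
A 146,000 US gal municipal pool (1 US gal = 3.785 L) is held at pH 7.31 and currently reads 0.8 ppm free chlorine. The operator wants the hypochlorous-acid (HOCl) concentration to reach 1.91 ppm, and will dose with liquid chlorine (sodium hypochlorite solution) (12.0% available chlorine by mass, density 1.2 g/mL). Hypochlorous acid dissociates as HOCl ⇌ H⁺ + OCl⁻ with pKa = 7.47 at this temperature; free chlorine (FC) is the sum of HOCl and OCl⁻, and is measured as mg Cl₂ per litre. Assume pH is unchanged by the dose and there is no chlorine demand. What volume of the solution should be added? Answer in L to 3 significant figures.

Volume: 146,000 US gal × 3.785 L/gal = 552,610 L.
[OCl⁻]/[HOCl] = 10^(pH − pKa) = 10^(7.31 − 7.47) = 0.6918; fraction as HOCl = 1/(1 + 0.6918) = 0.5911.
Free chlorine required for 1.91 ppm HOCl: 1.91 / 0.5911 = 3.231 ppm.
FC to add: 3.231 − 0.8 = 2.431 mg/L as Cl₂.
Cl₂ equivalent: 2.431 mg/L × 552,610 L = 1344 g.
Product at 12.0% available Cl: 1344 / 0.12 = 11,200 g.
Volume: 11,200 g ÷ 1.2 g/mL = 9331 mL.

9.33 L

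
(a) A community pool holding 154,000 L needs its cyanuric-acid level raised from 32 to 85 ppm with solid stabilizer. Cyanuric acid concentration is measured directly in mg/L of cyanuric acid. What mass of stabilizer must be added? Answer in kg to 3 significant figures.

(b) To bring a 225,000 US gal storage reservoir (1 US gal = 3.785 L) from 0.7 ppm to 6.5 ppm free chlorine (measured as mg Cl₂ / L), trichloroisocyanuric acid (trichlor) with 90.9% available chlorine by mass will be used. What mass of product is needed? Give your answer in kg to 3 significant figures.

(a) 8.16 kg; (b) 5.43 kg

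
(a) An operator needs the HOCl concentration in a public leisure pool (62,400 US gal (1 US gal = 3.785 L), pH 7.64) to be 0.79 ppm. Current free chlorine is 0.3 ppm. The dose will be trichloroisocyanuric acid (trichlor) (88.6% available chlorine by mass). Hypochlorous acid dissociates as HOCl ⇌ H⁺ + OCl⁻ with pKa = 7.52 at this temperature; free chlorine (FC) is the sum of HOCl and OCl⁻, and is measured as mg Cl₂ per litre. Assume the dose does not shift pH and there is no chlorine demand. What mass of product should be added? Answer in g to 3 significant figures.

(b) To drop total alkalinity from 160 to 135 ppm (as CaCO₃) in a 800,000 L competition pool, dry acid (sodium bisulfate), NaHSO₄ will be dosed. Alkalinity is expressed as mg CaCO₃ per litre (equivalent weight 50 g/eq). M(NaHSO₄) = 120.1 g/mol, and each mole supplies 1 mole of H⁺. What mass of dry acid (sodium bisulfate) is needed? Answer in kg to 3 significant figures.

(a) 408 g; (b) 48.0 kg

(a) Volume: 62,400 US gal × 3.785 L/gal = 236,184 L.
(a) [OCl⁻]/[HOCl] = 10^(pH − pKa) = 10^(7.64 − 7.52) = 1.318; fraction as HOCl = 1/(1 + 1.318) = 0.4314.
(a) Free chlorine required for 0.79 ppm HOCl: 0.79 / 0.4314 = 1.831 ppm.
(a) FC to add: 1.831 − 0.3 = 1.531 mg/L as Cl₂.
(a) Cl₂ equivalent: 1.531 mg/L × 236,184 L = 361.7 g.
(a) Product at 88.6% available Cl: 361.7 / 0.886 = 408.2 g.

(b) Alkalinity to neutralize: (160 − 135) = 25 mg/L as CaCO₃ × 800,000 L = 20,000 g as CaCO₃.
(b) Equivalents of H⁺ required: 20,000 ÷ 50 g/eq = 400 eq = 400 mol NaHSO₄.
(b) Mass of NaHSO₄: 400 × 120.1 = 48,040 g.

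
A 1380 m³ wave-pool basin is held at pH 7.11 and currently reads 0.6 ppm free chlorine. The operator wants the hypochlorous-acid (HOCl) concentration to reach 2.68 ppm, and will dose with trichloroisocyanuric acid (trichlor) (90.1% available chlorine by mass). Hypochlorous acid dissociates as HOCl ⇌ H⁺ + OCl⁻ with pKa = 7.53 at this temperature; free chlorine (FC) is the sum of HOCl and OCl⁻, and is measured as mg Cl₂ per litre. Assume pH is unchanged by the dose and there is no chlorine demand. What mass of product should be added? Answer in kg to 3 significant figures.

4.75 kg

Volume: 1380 m³ = 1,380,000 L.
[OCl⁻]/[HOCl] = 10^(pH − pKa) = 10^(7.11 − 7.53) = 0.3802; fraction as HOCl = 1/(1 + 0.3802) = 0.7245.
Free chlorine required for 2.68 ppm HOCl: 2.68 / 0.7245 = 3.699 ppm.
FC to add: 3.699 − 0.6 = 3.099 mg/L as Cl₂.
Cl₂ equivalent: 3.099 mg/L × 1,380,000 L = 4276 g.
Product at 90.1% available Cl: 4276 / 0.901 = 4746 g.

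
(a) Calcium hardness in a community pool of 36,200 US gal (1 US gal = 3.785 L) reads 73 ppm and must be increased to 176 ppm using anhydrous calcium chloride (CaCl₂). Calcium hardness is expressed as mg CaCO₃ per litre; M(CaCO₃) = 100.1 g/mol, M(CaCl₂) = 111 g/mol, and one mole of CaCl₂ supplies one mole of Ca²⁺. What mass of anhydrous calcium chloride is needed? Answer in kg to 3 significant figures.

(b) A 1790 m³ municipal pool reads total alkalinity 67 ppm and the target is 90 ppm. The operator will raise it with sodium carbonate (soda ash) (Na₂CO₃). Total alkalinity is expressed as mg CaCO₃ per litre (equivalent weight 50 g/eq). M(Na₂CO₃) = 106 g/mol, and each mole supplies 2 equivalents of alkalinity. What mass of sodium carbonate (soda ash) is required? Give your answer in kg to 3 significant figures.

(a) 15.6 kg; (b) 43.6 kg

(a) Volume: 36,200 US gal × 3.785 L/gal = 137,017 L.
(a) Hardness to add: (176 − 73) = 103 mg/L as CaCO₃ × 137,017 L = 14,110 g as CaCO₃.
(a) Moles of Ca²⁺ (1 mol Ca²⁺ ≡ 1 mol CaCO₃): 14,110 / 100.1 g/mol = 141 mol.
(a) Mass of CaCl₂: 141 × 111 = 15,650 g.

(b) Volume: 1790 m³ = 1,790,000 L.
(b) Alkalinity to add: (90 − 67) = 23 mg/L as CaCO₃ × 1,790,000 L = 41,170 g as CaCO₃.
(b) Equivalents: 41,170 g ÷ 50 g/eq = 823.4 eq.
(b) Each mole of Na₂CO₃ supplies 2 eq, so 823.4 / 2 = 411.7 mol.
(b) Mass: 411.7 mol × 106 g/mol = 43,640 g.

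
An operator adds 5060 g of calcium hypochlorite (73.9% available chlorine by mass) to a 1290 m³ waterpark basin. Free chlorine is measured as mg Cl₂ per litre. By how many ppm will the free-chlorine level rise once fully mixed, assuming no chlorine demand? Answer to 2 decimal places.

2.90 ppm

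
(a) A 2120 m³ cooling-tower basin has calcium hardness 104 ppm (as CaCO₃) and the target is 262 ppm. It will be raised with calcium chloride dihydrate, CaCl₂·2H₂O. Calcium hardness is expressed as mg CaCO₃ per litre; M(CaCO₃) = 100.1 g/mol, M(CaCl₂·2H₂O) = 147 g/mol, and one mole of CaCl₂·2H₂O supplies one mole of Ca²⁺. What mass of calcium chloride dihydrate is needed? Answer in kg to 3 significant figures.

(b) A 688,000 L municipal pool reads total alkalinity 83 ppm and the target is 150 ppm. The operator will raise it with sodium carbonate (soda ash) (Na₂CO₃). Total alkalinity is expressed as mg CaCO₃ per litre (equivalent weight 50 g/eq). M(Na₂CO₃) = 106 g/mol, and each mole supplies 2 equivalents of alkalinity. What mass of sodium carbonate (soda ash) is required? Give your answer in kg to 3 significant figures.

(a) 492 kg; (b) 48.9 kg

(a) Volume: 2120 m³ = 2,120,000 L.
(a) Hardness to add: (262 − 104) = 158 mg/L as CaCO₃ × 2,120,000 L = 335,000 g as CaCO₃.
(a) Moles of Ca²⁺ (1 mol Ca²⁺ ≡ 1 mol CaCO₃): 335,000 / 100.1 g/mol = 3346 mol.
(a) Mass of CaCl₂·2H₂O: 3346 × 147 = 491,900 g.

(b) Alkalinity to add: (150 − 83) = 67 mg/L as CaCO₃ × 688,000 L = 46,100 g as CaCO₃.
(b) Equivalents: 46,100 g ÷ 50 g/eq = 921.9 eq.
(b) Each mole of Na₂CO₃ supplies 2 eq, so 921.9 / 2 = 461 mol.
(b) Mass: 461 mol × 106 g/mol = 48,860 g.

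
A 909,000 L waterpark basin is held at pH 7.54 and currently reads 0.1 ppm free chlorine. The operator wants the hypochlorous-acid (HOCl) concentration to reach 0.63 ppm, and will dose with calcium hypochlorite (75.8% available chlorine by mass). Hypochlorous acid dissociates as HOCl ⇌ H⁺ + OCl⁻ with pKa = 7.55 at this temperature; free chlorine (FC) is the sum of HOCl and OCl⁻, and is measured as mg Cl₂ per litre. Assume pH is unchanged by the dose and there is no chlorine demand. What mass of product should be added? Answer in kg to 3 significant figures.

1.37 kg

[OCl⁻]/[HOCl] = 10^(pH − pKa) = 10^(7.54 − 7.55) = 0.9772; fraction as HOCl = 1/(1 + 0.9772) = 0.5058.
Free chlorine required for 0.63 ppm HOCl: 0.63 / 0.5058 = 1.246 ppm.
FC to add: 1.246 − 0.1 = 1.146 mg/L as Cl₂.
Cl₂ equivalent: 1.146 mg/L × 909,000 L = 1041 g.
Product at 75.8% available Cl: 1041 / 0.758 = 1374 g.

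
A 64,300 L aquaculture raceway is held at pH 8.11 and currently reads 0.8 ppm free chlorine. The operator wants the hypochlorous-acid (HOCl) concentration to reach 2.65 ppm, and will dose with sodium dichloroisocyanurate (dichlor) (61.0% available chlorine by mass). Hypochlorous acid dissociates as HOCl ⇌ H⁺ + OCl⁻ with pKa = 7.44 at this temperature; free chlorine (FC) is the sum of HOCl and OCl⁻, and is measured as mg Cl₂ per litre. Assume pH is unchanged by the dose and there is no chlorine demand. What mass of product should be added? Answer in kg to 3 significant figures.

1.50 kg

[OCl⁻]/[HOCl] = 10^(pH − pKa) = 10^(8.11 − 7.44) = 4.677; fraction as HOCl = 1/(1 + 4.677) = 0.1761.
Free chlorine required for 2.65 ppm HOCl: 2.65 / 0.1761 = 15.04 ppm.
FC to add: 15.04 − 0.8 = 14.24 mg/L as Cl₂.
Cl₂ equivalent: 14.24 mg/L × 64,300 L = 916 g.
Product at 61.0% available Cl: 916 / 0.61 = 1502 g.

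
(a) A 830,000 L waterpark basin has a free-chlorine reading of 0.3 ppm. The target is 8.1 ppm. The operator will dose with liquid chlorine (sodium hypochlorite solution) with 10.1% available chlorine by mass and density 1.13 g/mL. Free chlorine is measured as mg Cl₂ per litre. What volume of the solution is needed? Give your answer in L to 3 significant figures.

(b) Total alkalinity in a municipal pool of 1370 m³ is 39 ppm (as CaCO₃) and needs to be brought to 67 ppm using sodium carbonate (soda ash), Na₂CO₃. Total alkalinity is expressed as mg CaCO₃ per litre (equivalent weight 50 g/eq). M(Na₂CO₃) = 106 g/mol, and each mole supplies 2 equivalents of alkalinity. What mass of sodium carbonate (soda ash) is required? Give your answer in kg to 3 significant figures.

(a) 56.7 L; (b) 40.7 kg

(a) Chlorine deficit: 8.1 − 0.3 = 7.8 ppm = 7.8 mg/L as Cl₂.
(a) Cl₂ equivalent needed: 7.8 mg/L × 830,000 L = 6,474,000 mg = 6474 g.
(a) Product at 10.1% available chlorine: 6474 / 0.101 = 64,100 g.
(a) Volume at density 1.13 g/mL: 64,100 g ÷ 1.13 g/mL = 56,720 mL.

(b) Volume: 1370 m³ = 1,370,000 L.
(b) Alkalinity to add: (67 − 39) = 28 mg/L as CaCO₃ × 1,370,000 L = 38,360 g as CaCO₃.
(b) Equivalents: 38,360 g ÷ 50 g/eq = 767.2 eq.
(b) Each mole of Na₂CO₃ supplies 2 eq, so 767.2 / 2 = 383.6 mol.
(b) Mass: 383.6 mol × 106 g/mol = 40,660 g.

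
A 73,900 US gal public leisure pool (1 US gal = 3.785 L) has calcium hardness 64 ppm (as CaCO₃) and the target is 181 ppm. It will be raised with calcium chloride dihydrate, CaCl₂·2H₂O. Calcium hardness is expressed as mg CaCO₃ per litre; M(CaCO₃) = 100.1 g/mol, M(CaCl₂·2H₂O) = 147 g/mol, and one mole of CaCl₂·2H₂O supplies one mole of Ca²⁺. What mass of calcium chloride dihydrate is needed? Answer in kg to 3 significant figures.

48.1 kg

Volume: 73,900 US gal × 3.785 L/gal = 279,712 L.
Hardness to add: (181 − 64) = 117 mg/L as CaCO₃ × 279,712 L = 32,730 g as CaCO₃.
Moles of Ca²⁺ (1 mol Ca²⁺ ≡ 1 mol CaCO₃): 32,730 / 100.1 g/mol = 326.9 mol.
Mass of CaCl₂·2H₂O: 326.9 × 147 = 48,060 g.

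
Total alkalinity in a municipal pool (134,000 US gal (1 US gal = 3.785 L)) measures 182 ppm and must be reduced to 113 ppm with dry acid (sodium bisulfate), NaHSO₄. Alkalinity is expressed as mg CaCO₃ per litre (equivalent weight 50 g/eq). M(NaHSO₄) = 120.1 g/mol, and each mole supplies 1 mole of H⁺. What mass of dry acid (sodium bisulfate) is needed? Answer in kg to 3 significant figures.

84.1 kg

Volume: 134,000 US gal × 3.785 L/gal = 507,190 L.
Alkalinity to neutralize: (182 − 113) = 69 mg/L as CaCO₃ × 507,190 L = 35,000 g as CaCO₃.
Equivalents of H⁺ required: 35,000 ÷ 50 g/eq = 699.9 eq = 699.9 mol NaHSO₄.
Mass of NaHSO₄: 699.9 × 120.1 = 84,060 g.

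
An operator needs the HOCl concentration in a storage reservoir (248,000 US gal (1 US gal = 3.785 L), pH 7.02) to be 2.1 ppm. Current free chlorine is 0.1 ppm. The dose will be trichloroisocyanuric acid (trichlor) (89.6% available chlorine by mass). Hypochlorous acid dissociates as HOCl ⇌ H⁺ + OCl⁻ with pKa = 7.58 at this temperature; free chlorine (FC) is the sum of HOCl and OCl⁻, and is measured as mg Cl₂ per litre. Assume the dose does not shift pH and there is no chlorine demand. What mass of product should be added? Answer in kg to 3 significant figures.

2.70 kg

Volume: 248,000 US gal × 3.785 L/gal = 938,680 L.
[OCl⁻]/[HOCl] = 10^(pH − pKa) = 10^(7.02 − 7.58) = 0.2754; fraction as HOCl = 1/(1 + 0.2754) = 0.7841.
Free chlorine required for 2.1 ppm HOCl: 2.1 / 0.7841 = 2.678 ppm.
FC to add: 2.678 − 0.1 = 2.578 mg/L as Cl₂.
Cl₂ equivalent: 2.578 mg/L × 938,680 L = 2420 g.
Product at 89.6% available Cl: 2420 / 0.896 = 2701 g.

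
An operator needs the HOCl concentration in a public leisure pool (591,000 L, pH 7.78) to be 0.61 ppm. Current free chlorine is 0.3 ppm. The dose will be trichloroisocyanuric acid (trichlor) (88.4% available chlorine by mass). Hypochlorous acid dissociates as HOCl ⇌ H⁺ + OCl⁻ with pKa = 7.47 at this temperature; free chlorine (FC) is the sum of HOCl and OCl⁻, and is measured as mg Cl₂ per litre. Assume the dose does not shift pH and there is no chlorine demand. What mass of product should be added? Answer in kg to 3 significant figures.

[OCl⁻]/[HOCl] = 10^(pH − pKa) = 10^(7.78 − 7.47) = 2.042; fraction as HOCl = 1/(1 + 2.042) = 0.3288.
Free chlorine required for 0.61 ppm HOCl: 0.61 / 0.3288 = 1.855 ppm.
FC to add: 1.855 − 0.3 = 1.555 mg/L as Cl₂.
Cl₂ equivalent: 1.555 mg/L × 591,000 L = 919.3 g.
Product at 88.4% available Cl: 919.3 / 0.884 = 1040 g.

1.04 kg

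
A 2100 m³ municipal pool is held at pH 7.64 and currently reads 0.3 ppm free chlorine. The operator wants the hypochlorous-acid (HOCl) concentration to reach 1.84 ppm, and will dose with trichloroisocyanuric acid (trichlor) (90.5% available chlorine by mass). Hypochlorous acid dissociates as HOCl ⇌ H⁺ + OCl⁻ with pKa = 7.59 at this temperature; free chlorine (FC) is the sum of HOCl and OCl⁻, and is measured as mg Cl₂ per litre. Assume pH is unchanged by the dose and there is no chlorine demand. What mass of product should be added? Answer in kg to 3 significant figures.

Volume: 2100 m³ = 2,100,000 L.
[OCl⁻]/[HOCl] = 10^(pH − pKa) = 10^(7.64 − 7.59) = 1.122; fraction as HOCl = 1/(1 + 1.122) = 0.4712.
Free chlorine required for 1.84 ppm HOCl: 1.84 / 0.4712 = 3.905 ppm.
FC to add: 3.905 − 0.3 = 3.605 mg/L as Cl₂.
Cl₂ equivalent: 3.605 mg/L × 2,100,000 L = 7569 g.
Product at 90.5% available Cl: 7569 / 0.905 = 8364 g.

8.36 kg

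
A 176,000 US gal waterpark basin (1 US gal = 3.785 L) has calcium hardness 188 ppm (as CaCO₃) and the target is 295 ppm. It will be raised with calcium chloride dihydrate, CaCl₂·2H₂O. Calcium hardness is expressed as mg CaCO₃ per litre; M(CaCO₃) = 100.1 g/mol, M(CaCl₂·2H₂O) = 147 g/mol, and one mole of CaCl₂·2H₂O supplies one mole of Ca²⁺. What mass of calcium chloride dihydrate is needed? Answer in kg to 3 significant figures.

105 kg

Volume: 176,000 US gal × 3.785 L/gal = 666,160 L.
Hardness to add: (295 − 188) = 107 mg/L as CaCO₃ × 666,160 L = 71,280 g as CaCO₃.
Moles of Ca²⁺ (1 mol Ca²⁺ ≡ 1 mol CaCO₃): 71,280 / 100.1 g/mol = 712.1 mol.
Mass of CaCl₂·2H₂O: 712.1 × 147 = 104,700 g.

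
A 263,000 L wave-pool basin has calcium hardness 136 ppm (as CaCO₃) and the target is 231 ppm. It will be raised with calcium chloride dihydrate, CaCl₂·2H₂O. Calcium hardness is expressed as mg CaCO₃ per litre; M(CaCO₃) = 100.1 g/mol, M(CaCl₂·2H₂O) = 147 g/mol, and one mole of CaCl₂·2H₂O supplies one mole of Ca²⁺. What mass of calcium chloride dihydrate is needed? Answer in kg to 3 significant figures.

Hardness to add: (231 − 136) = 95 mg/L as CaCO₃ × 263,000 L = 24,980 g as CaCO₃.
Moles of Ca²⁺ (1 mol Ca²⁺ ≡ 1 mol CaCO₃): 24,980 / 100.1 g/mol = 249.6 mol.
Mass of CaCl₂·2H₂O: 249.6 × 147 = 36,690 g.

36.7 kg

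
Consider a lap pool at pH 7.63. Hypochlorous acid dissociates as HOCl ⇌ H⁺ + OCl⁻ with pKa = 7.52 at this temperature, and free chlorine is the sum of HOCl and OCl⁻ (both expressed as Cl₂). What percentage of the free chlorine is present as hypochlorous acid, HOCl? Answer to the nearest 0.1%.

43.7%

[OCl⁻]/[HOCl] = 10^(pH − pKa) = 10^(7.63 − 7.52) = 10^0.11 = 1.288.
Fraction as HOCl = 1 / (1 + 1.288) = 0.437.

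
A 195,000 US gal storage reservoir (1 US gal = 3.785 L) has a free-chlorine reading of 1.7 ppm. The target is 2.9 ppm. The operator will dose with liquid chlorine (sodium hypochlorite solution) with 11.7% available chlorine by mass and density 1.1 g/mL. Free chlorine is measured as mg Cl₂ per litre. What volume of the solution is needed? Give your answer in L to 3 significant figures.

6.88 L

Volume: 195,000 US gal × 3.785 L/gal = 738,075 L.
Chlorine deficit: 2.9 − 1.7 = 1.2 ppm = 1.2 mg/L as Cl₂.
Cl₂ equivalent needed: 1.2 mg/L × 738,075 L = 885,700 mg = 885.7 g.
Product at 11.7% available chlorine: 885.7 / 0.117 = 7570 g.
Volume at density 1.1 g/mL: 7570 g ÷ 1.1 g/mL = 6882 mL.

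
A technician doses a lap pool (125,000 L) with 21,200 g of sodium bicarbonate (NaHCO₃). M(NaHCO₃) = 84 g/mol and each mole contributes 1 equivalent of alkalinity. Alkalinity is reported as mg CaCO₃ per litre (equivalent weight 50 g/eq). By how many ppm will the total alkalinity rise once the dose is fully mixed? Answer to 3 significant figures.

Moles of NaHCO₃: 21,200 g ÷ 84 g/mol = 252.4 mol → 252.4 eq of alkalinity.
As CaCO₃: 252.4 eq × 50 g/eq = 12,620 g.
Rise: 12,620 g / 125,000 L × 1000 = 101 mg/L.

101 ppm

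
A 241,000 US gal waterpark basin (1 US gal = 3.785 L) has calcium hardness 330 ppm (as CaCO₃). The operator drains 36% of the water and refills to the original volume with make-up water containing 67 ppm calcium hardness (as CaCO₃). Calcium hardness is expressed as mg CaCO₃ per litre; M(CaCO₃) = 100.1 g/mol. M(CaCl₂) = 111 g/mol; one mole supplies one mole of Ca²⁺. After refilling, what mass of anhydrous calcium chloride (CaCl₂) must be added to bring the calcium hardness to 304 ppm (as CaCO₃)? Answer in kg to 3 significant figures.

Volume: 241,000 US gal × 3.785 L/gal = 912,185 L.
After draining 36% and refilling: 330 × 0.64 + 67 × 0.36 = 235.32 ppm.
Deficit to target: 304 − 235.32 = 68.68 mg/L.
As CaCO₃: 68.68 mg/L × 912,185 L = 62,650 g; ÷ 100.1 = 625.9 mol Ca²⁺.
Mass: 625.9 × 111 = 69,470 g.

69.5 kg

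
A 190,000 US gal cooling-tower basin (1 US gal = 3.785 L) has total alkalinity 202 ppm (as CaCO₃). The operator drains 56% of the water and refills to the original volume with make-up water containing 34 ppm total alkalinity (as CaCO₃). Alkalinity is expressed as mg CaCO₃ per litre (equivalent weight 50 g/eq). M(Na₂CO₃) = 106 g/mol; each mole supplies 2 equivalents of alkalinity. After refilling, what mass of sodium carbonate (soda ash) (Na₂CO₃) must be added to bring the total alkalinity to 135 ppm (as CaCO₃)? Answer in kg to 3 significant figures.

20.6 kg

Volume: 190,000 US gal × 3.785 L/gal = 719,150 L.
After draining 56% and refilling: 202 × 0.44 + 34 × 0.56 = 107.92 ppm.
Deficit to target: 135 − 107.92 = 27.08 mg/L.
As CaCO₃: 27.08 mg/L × 719,150 L = 19,470 g; ÷ 50 g/eq ÷ 2 = 194.7 mol Na₂CO₃.
Mass: 194.7 × 106 = 20,640 g.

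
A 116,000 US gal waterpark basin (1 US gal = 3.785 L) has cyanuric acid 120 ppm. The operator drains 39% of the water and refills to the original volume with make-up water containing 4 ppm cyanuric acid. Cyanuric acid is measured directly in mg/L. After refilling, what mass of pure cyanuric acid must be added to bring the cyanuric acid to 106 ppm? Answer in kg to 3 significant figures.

13.7 kg

Volume: 116,000 US gal × 3.785 L/gal = 439,060 L.
After draining 39% and refilling: 120 × 0.61 + 4 × 0.39 = 74.76 ppm.
Deficit to target: 106 − 74.76 = 31.24 mg/L.
Mass: 31.24 mg/L × 439,060 L = 13,720 g cyanuric acid.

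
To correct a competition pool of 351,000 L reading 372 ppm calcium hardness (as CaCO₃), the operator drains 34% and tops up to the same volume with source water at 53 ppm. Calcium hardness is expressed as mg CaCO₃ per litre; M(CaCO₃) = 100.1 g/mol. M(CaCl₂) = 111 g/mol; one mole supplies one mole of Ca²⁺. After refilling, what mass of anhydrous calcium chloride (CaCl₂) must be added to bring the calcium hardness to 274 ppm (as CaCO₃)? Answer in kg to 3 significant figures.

After draining 34% and refilling: 372 × 0.66 + 53 × 0.34 = 263.54 ppm.
Deficit to target: 274 − 263.54 = 10.46 mg/L.
As CaCO₃: 10.46 mg/L × 351,000 L = 3671 g; ÷ 100.1 = 36.68 mol Ca²⁺.
Mass: 36.68 × 111 = 4071 g.

4.07 kg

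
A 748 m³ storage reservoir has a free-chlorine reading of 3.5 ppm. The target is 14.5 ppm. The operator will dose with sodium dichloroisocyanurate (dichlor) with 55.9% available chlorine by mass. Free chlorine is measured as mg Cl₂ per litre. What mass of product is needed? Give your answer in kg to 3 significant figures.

Volume: 748 m³ = 748,000 L.
Chlorine deficit: 14.5 − 3.5 = 11 ppm = 11 mg/L as Cl₂.
Cl₂ equivalent needed: 11 mg/L × 748,000 L = 8,228,000 mg = 8228 g.
Product at 55.9% available chlorine: 8228 / 0.559 = 14,720 g.

14.7 kg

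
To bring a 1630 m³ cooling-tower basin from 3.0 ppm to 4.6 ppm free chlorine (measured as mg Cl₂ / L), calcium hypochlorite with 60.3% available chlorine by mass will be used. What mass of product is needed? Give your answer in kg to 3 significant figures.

Volume: 1630 m³ = 1,630,000 L.
Chlorine deficit: 4.6 − 3.0 = 1.6 ppm = 1.6 mg/L as Cl₂.
Cl₂ equivalent needed: 1.6 mg/L × 1,630,000 L = 2,608,000 mg = 2608 g.
Product at 60.3% available chlorine: 2608 / 0.603 = 4325 g.

4.33 kg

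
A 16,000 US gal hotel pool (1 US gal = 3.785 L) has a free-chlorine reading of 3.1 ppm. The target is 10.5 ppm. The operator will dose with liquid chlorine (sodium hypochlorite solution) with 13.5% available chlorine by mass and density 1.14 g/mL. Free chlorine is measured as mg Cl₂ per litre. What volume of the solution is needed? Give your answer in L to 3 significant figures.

2.91 L

Volume: 16,000 US gal × 3.785 L/gal = 60,560 L.
Chlorine deficit: 10.5 − 3.1 = 7.4 ppm = 7.4 mg/L as Cl₂.
Cl₂ equivalent needed: 7.4 mg/L × 60,560 L = 448,100 mg = 448.1 g.
Product at 13.5% available chlorine: 448.1 / 0.135 = 3320 g.
Volume at density 1.14 g/mL: 3320 g ÷ 1.14 g/mL = 2912 mL.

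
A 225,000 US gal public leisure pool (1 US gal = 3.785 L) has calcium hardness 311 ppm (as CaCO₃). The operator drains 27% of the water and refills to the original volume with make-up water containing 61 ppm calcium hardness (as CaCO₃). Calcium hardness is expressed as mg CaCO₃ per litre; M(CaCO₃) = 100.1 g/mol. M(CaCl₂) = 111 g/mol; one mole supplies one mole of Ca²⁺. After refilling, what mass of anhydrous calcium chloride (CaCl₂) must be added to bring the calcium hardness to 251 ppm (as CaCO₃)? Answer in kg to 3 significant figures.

7.08 kg

Volume: 225,000 US gal × 3.785 L/gal = 851,625 L.
After draining 27% and refilling: 311 × 0.73 + 61 × 0.27 = 243.5 ppm.
Deficit to target: 251 − 243.5 = 7.5 mg/L.
As CaCO₃: 7.5 mg/L × 851,625 L = 6387 g; ÷ 100.1 = 63.81 mol Ca²⁺.
Mass: 63.81 × 111 = 7083 g.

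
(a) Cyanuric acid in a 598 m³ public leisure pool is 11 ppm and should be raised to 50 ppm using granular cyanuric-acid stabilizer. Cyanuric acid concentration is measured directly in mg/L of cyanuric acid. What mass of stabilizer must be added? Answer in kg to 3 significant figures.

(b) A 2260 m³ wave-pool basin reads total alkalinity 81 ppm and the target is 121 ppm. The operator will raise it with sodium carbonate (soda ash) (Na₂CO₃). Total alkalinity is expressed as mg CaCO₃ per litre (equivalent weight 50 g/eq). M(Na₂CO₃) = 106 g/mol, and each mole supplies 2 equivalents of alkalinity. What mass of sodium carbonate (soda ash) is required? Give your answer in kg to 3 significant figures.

(a) Volume: 598 m³ = 598,000 L.
(a) CYA to add: (50 − 11) = 39 mg/L × 598,000 L = 23,320 g cyanuric acid.

(b) Volume: 2260 m³ = 2,260,000 L.
(b) Alkalinity to add: (121 − 81) = 40 mg/L as CaCO₃ × 2,260,000 L = 90,400 g as CaCO₃.
(b) Equivalents: 90,400 g ÷ 50 g/eq = 1808 eq.
(b) Each mole of Na₂CO₃ supplies 2 eq, so 1808 / 2 = 904 mol.
(b) Mass: 904 mol × 106 g/mol = 95,820 g.

(a) 23.3 kg; (b) 95.8 kg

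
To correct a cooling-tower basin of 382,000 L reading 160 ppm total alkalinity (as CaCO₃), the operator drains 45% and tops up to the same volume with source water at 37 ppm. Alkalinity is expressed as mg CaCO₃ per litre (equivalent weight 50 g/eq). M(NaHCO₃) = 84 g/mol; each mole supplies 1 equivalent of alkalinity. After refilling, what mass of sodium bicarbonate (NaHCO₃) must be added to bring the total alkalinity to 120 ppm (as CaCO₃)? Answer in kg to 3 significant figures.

After draining 45% and refilling: 160 × 0.55 + 37 × 0.45 = 104.65 ppm.
Deficit to target: 120 − 104.65 = 15.35 mg/L.
As CaCO₃: 15.35 mg/L × 382,000 L = 5864 g; ÷ 50 g/eq ÷ 1 = 117.3 mol NaHCO₃.
Mass: 117.3 × 84 = 9851 g.

9.85 kg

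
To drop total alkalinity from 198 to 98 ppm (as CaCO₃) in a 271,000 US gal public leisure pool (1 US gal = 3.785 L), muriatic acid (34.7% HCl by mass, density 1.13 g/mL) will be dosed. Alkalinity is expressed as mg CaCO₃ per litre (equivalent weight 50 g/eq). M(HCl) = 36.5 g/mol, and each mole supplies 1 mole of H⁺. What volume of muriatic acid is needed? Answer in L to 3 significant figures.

191 L

Volume: 271,000 US gal × 3.785 L/gal = 1,025,735 L.
Alkalinity to neutralize: (198 − 98) = 100 mg/L as CaCO₃ × 1,025,735 L = 102,600 g as CaCO₃.
Equivalents of H⁺ required: 102,600 ÷ 50 g/eq = 2051 eq = 2051 mol HCl.
Mass of HCl: 2051 × 36.5 = 74,880 g.
Mass of 34.7% solution: 74,880 / 0.347 = 215,800 g.
Volume: 215,800 g ÷ 1.13 g/mL = 191,000 mL.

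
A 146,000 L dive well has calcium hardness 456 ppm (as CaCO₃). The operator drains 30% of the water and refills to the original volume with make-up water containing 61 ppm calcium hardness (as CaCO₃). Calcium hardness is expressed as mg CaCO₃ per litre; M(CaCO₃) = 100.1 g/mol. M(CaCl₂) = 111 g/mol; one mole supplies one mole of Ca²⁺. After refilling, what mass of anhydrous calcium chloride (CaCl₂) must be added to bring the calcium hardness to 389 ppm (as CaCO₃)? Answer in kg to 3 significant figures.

After draining 30% and refilling: 456 × 0.70 + 61 × 0.30 = 337.5 ppm.
Deficit to target: 389 − 337.5 = 51.5 mg/L.
As CaCO₃: 51.5 mg/L × 146,000 L = 7519 g; ÷ 100.1 = 75.11 mol Ca²⁺.
Mass: 75.11 × 111 = 8338 g.

8.34 kg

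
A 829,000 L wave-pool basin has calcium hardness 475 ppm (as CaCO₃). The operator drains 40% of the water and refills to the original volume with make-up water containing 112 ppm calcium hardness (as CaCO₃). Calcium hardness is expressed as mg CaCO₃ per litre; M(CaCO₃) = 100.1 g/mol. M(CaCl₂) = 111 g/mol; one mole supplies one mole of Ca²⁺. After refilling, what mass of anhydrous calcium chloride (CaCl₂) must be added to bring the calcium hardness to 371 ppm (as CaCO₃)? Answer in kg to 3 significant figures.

After draining 40% and refilling: 475 × 0.60 + 112 × 0.40 = 329.8 ppm.
Deficit to target: 371 − 329.8 = 41.2 mg/L.
As CaCO₃: 41.2 mg/L × 829,000 L = 34,150 g; ÷ 100.1 = 341.2 mol Ca²⁺.
Mass: 341.2 × 111 = 37,870 g.

37.9 kg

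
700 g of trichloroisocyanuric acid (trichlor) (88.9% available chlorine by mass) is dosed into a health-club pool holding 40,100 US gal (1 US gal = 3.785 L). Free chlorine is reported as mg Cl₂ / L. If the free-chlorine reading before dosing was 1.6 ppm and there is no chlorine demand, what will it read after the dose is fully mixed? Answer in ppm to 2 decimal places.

5.70 ppm

Volume: 40,100 US gal × 3.785 L/gal = 151,778 L.
Available chlorine delivered: 700 g × 0.889 = 622.3 g as Cl₂.
Concentration rise: 622.3 g / 151,778 L = 4.1 mg/L = 4.10 ppm.
Final FC: 1.6 + 4.10 = 5.70 ppm.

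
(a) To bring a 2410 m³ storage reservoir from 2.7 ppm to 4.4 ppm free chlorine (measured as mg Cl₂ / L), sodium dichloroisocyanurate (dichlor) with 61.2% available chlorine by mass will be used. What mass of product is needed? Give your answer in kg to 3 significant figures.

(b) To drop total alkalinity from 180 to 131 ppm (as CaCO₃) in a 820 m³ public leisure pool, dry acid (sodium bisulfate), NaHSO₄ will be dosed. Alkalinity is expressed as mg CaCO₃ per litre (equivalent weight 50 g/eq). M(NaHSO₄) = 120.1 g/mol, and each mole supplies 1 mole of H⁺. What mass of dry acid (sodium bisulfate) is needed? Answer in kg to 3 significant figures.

(a) Volume: 2410 m³ = 2,410,000 L.
(a) Chlorine deficit: 4.4 − 2.7 = 1.7 ppm = 1.7 mg/L as Cl₂.
(a) Cl₂ equivalent needed: 1.7 mg/L × 2,410,000 L = 4,097,000 mg = 4097 g.
(a) Product at 61.2% available chlorine: 4097 / 0.612 = 6694 g.

(b) Volume: 820 m³ = 820,000 L.
(b) Alkalinity to neutralize: (180 − 131) = 49 mg/L as CaCO₃ × 820,000 L = 40,180 g as CaCO₃.
(b) Equivalents of H⁺ required: 40,180 ÷ 50 g/eq = 803.6 eq = 803.6 mol NaHSO₄.
(b) Mass of NaHSO₄: 803.6 × 120.1 = 96,510 g.

(a) 6.69 kg; (b) 96.5 kg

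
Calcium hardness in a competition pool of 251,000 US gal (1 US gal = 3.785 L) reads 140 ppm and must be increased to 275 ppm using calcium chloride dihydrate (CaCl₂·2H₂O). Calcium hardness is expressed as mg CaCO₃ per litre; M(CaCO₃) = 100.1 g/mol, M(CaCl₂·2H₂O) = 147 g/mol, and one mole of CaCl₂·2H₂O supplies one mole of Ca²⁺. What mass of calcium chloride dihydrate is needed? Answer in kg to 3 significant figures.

Volume: 251,000 US gal × 3.785 L/gal = 950,035 L.
Hardness to add: (275 − 140) = 135 mg/L as CaCO₃ × 950,035 L = 128,300 g as CaCO₃.
Moles of Ca²⁺ (1 mol Ca²⁺ ≡ 1 mol CaCO₃): 128,300 / 100.1 g/mol = 1281 mol.
Mass of CaCl₂·2H₂O: 1281 × 147 = 188,300 g.

188 kg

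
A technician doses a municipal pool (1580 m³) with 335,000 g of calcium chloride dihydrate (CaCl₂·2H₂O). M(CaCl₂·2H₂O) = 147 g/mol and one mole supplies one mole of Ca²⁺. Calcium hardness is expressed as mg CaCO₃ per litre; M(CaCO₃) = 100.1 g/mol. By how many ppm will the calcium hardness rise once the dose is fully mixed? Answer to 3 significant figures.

144 ppm

Volume: 1580 m³ = 1,580,000 L.
Moles of Ca²⁺: 335,000 g ÷ 147 g/mol = 2279 mol.
As CaCO₃: 2279 mol × 100.1 g/mol = 228,100 g.
Rise: 228,100 g / 1,580,000 L × 1000 = 144.4 mg/L.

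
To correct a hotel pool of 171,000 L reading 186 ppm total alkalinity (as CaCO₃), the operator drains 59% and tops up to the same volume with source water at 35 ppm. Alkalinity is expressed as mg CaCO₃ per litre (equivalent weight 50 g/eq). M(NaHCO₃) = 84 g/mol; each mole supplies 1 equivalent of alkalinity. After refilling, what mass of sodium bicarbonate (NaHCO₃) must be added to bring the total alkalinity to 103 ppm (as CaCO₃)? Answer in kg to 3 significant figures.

1.75 kg

After draining 59% and refilling: 186 × 0.41 + 35 × 0.59 = 96.91 ppm.
Deficit to target: 103 − 96.91 = 6.09 mg/L.
As CaCO₃: 6.09 mg/L × 171,000 L = 1041 g; ÷ 50 g/eq ÷ 1 = 20.83 mol NaHCO₃.
Mass: 20.83 × 84 = 1750 g.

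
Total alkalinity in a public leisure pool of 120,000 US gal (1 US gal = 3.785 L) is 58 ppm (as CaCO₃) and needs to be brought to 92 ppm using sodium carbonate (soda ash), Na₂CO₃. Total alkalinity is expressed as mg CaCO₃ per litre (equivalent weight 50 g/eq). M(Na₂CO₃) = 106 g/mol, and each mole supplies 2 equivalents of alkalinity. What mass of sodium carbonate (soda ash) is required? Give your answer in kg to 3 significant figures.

16.4 kg

Volume: 120,000 US gal × 3.785 L/gal = 454,200 L.
Alkalinity to add: (92 − 58) = 34 mg/L as CaCO₃ × 454,200 L = 15,440 g as CaCO₃.
Equivalents: 15,440 g ÷ 50 g/eq = 308.9 eq.
Each mole of Na₂CO₃ supplies 2 eq, so 308.9 / 2 = 154.4 mol.
Mass: 154.4 mol × 106 g/mol = 16,370 g.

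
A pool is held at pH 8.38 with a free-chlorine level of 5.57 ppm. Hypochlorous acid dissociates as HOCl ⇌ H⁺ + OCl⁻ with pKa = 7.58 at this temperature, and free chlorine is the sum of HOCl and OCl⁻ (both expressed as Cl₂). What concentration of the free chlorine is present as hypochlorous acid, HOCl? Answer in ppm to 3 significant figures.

0.762 ppm

[OCl⁻]/[HOCl] = 10^(pH − pKa) = 10^(8.38 − 7.58) = 10^0.80 = 6.31.
Fraction as HOCl = 1 / (1 + 6.31) = 0.1368.
HOCl = 0.1368 × 5.57 ppm = 0.762 ppm.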